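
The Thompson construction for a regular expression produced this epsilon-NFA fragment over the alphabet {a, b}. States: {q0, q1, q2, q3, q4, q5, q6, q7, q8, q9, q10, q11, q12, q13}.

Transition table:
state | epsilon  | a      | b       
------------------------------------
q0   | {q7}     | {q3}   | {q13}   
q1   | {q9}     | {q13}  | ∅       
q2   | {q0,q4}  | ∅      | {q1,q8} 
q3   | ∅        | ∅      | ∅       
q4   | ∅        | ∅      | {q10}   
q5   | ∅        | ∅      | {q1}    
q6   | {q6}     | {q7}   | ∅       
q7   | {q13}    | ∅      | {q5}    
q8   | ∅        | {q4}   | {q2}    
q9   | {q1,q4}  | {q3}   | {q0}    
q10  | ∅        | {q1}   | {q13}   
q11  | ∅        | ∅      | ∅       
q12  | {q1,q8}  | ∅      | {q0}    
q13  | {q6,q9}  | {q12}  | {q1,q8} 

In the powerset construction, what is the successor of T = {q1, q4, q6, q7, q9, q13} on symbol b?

{q0, q1, q4, q5, q6, q7, q8, q9, q10, q13}

q4 on b → {q10}.
q7 on b → {q5}.
q9 on b → {q0}.
q13 on b → {q1, q8}.
No b-transition from q1, q6.
Union after reading b: {q0, q1, q5, q8, q10}.
Now take the epsilon-closure:
From q0 via epsilon: add q7.
From q1 via epsilon: add q9.
From q7 via epsilon: add q13.
From q9 via epsilon: add q4.
From q13 via epsilon: add q6.
No new states can be added; the closed set is {q0, q1, q4, q5, q6, q7, q8, q9, q10, q13}.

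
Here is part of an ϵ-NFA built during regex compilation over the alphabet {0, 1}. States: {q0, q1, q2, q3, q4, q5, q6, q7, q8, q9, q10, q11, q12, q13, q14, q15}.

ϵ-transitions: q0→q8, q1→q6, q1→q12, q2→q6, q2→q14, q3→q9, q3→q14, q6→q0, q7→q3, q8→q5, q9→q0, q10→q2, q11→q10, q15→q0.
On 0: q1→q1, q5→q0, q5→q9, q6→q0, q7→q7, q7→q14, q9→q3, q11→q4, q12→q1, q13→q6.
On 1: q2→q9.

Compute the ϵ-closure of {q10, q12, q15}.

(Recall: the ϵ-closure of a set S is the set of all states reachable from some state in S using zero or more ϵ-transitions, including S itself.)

{q0, q2, q5, q6, q8, q10, q12, q14, q15}

Start with {q10, q12, q15}.
From q10 via ϵ: add q2.
From q15 via ϵ: add q0.
From q0 via ϵ: add q8.
From q2 via ϵ: add q6, q14.
From q8 via ϵ: add q5.
No new states can be added; the closed set is {q0, q2, q5, q6, q8, q10, q12, q14, q15}.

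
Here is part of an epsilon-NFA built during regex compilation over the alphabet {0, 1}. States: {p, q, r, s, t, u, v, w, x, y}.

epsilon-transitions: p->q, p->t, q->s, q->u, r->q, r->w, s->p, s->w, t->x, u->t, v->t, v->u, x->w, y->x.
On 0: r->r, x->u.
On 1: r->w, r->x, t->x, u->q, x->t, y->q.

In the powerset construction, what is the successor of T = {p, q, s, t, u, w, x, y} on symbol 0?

x on 0 → {u}.
No 0-transition from p, q, s, t, u, w, y.
Union after reading 0: {u}.
Now take the epsilon-closure:
From u via epsilon: add t.
From t via epsilon: add x.
From x via epsilon: add w.
No new states can be added; the closed set is {t, u, w, x}.

{t, u, w, x}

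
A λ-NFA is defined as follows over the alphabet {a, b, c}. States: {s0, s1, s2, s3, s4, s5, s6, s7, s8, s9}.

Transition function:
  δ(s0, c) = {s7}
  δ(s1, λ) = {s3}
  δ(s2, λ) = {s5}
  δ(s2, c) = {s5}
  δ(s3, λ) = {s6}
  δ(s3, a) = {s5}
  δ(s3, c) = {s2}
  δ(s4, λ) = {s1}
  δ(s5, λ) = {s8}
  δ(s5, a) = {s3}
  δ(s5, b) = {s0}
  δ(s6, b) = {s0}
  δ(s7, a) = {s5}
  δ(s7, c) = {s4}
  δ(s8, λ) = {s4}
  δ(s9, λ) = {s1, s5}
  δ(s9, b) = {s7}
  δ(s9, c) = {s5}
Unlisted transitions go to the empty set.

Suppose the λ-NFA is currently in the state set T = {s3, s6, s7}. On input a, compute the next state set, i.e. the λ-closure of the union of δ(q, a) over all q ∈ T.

{s1, s3, s4, s5, s6, s8}

s3 on a → {s5}.
s7 on a → {s5}.
No a-transition from s6.
Union after reading a: {s5}.
Now take the λ-closure:
From s5 via λ: add s8.
From s8 via λ: add s4.
From s4 via λ: add s1.
From s1 via λ: add s3.
From s3 via λ: add s6.
No new states can be added; the closed set is {s1, s3, s4, s5, s6, s8}.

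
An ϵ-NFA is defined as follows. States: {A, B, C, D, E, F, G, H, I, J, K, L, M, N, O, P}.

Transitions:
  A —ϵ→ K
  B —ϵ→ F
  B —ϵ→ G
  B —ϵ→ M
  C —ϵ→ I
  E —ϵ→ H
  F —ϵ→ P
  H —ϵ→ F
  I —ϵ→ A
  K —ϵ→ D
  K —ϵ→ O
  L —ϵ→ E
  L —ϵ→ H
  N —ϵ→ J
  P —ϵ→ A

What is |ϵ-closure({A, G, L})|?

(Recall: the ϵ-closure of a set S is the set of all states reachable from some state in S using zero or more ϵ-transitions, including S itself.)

Start with {A, G, L}.
From A via ϵ: add K.
From L via ϵ: add E, H.
From H via ϵ: add F.
From K via ϵ: add D, O.
From F via ϵ: add P.
ϵ-closure = {A, D, E, F, G, H, K, L, O, P}, which has 10 states.

10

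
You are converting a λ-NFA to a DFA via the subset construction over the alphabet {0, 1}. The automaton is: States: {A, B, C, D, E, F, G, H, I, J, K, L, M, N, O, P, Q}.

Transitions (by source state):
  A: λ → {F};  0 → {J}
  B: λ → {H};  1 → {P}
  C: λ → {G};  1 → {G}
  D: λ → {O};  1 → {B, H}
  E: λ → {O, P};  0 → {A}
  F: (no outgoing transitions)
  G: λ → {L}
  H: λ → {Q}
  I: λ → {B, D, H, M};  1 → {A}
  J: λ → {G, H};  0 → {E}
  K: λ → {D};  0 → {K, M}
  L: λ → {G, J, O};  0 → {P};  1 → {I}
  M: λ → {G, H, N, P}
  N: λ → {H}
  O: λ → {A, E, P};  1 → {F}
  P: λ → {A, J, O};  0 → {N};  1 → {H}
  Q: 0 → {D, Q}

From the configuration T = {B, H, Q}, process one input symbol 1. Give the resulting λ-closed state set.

B on 1 → {P}.
No 1-transition from H, Q.
Union after reading 1: {P}.
Now take the λ-closure:
From P via λ: add A, J, O.
From A via λ: add F.
From J via λ: add G, H.
From O via λ: add E.
From G via λ: add L.
From H via λ: add Q.
No new states can be added; the closed set is {A, E, F, G, H, J, L, O, P, Q}.

{A, E, F, G, H, J, L, O, P, Q}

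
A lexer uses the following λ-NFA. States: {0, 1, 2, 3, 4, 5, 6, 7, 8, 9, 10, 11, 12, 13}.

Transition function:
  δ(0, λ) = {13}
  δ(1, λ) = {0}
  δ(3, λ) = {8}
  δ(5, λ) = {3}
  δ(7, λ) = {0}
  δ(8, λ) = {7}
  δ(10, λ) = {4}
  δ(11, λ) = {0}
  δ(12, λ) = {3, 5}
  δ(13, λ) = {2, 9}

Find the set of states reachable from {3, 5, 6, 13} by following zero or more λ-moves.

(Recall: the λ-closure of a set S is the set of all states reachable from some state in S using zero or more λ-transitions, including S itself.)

{0, 2, 3, 5, 6, 7, 8, 9, 13}

Start with {3, 5, 6, 13}.
From 3 via λ: add 8.
From 13 via λ: add 2, 9.
From 8 via λ: add 7.
From 7 via λ: add 0.
No new states can be added; the closed set is {0, 2, 3, 5, 6, 7, 8, 9, 13}.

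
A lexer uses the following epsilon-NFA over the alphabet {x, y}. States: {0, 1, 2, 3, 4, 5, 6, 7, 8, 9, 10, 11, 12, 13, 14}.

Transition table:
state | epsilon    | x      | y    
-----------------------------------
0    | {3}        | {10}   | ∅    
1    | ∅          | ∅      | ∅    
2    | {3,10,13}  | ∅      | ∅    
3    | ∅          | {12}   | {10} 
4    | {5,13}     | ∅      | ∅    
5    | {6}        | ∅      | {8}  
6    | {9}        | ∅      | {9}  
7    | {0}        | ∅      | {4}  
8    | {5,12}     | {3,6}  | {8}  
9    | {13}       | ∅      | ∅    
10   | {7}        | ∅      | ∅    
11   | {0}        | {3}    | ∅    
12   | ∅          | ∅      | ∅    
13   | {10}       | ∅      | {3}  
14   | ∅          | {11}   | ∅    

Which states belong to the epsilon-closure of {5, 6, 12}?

Start with {5, 6, 12}.
From 6 via epsilon: add 9.
From 9 via epsilon: add 13.
From 13 via epsilon: add 10.
From 10 via epsilon: add 7.
From 7 via epsilon: add 0.
From 0 via epsilon: add 3.
No new states can be added; the closed set is {0, 3, 5, 6, 7, 9, 10, 12, 13}.

{0, 3, 5, 6, 7, 9, 10, 12, 13}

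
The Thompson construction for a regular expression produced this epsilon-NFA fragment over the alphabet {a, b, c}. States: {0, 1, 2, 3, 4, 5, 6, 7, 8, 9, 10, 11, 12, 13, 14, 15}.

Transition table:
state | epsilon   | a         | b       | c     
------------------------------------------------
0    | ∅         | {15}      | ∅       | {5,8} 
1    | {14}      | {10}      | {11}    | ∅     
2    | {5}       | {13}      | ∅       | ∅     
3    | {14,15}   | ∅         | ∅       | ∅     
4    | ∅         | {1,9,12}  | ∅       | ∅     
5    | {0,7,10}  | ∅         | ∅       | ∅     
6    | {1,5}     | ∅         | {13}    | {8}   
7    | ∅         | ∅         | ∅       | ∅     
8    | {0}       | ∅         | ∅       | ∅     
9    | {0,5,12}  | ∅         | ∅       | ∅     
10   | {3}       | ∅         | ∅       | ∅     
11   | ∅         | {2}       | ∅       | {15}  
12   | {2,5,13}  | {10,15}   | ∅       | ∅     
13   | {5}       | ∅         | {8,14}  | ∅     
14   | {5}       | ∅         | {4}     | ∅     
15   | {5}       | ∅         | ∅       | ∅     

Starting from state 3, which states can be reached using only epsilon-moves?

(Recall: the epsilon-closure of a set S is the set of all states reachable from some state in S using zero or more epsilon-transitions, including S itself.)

Start with {3}.
From 3 via epsilon: add 14, 15.
From 14 via epsilon: add 5.
From 5 via epsilon: add 0, 7, 10.
No new states can be added; the closed set is {0, 3, 5, 7, 10, 14, 15}.

{0, 3, 5, 7, 10, 14, 15}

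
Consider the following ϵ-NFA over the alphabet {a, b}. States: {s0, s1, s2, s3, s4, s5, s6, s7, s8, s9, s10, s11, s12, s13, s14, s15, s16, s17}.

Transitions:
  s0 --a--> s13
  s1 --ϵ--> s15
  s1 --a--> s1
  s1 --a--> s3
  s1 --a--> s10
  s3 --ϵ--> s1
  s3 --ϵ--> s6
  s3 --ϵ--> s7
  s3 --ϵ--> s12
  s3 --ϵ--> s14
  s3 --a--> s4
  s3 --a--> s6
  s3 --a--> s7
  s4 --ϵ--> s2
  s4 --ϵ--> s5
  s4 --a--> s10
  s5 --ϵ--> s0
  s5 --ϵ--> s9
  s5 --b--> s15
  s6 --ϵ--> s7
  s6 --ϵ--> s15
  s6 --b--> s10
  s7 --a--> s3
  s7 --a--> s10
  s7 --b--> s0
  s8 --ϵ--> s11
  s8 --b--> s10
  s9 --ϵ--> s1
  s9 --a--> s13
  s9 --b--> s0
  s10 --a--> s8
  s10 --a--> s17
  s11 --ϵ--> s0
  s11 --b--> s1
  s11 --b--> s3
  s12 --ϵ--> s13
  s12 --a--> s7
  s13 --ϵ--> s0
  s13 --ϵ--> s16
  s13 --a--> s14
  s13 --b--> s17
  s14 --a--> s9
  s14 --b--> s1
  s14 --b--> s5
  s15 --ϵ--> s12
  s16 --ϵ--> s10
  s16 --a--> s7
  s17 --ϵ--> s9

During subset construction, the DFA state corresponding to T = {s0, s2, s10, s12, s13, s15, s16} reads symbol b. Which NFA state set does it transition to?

s13 on b → {s17}.
No b-transition from s0, s2, s10, s12, s15, s16.
Union after reading b: {s17}.
Now take the ϵ-closure:
From s17 via ϵ: add s9.
From s9 via ϵ: add s1.
From s1 via ϵ: add s15.
From s15 via ϵ: add s12.
From s12 via ϵ: add s13.
From s13 via ϵ: add s0, s16.
From s16 via ϵ: add s10.
No new states can be added; the closed set is {s0, s1, s9, s10, s12, s13, s15, s16, s17}.

{s0, s1, s9, s10, s12, s13, s15, s16, s17}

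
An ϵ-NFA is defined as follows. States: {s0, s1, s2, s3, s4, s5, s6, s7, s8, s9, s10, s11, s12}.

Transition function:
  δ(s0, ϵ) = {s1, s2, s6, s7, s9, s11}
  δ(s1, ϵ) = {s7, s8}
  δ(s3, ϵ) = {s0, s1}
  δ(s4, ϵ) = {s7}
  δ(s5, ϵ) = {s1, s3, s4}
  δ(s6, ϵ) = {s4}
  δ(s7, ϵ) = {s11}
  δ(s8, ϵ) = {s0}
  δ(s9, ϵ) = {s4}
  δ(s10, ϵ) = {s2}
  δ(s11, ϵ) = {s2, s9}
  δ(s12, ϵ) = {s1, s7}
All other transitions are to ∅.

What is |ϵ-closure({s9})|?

5

Start with {s9}.
From s9 via ϵ: add s4.
From s4 via ϵ: add s7.
From s7 via ϵ: add s11.
From s11 via ϵ: add s2.
ϵ-closure = {s2, s4, s7, s9, s11}, which has 5 states.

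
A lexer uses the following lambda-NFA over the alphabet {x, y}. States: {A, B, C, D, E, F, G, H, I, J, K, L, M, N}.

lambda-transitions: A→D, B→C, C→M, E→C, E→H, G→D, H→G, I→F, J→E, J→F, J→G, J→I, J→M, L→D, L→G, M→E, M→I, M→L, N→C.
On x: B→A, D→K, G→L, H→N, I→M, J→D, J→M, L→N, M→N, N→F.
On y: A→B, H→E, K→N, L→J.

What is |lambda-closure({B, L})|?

Start with {B, L}.
From B via lambda: add C.
From L via lambda: add D, G.
From C via lambda: add M.
From M via lambda: add E, I.
From E via lambda: add H.
From I via lambda: add F.
lambda-closure = {B, C, D, E, F, G, H, I, L, M}, which has 10 states.

10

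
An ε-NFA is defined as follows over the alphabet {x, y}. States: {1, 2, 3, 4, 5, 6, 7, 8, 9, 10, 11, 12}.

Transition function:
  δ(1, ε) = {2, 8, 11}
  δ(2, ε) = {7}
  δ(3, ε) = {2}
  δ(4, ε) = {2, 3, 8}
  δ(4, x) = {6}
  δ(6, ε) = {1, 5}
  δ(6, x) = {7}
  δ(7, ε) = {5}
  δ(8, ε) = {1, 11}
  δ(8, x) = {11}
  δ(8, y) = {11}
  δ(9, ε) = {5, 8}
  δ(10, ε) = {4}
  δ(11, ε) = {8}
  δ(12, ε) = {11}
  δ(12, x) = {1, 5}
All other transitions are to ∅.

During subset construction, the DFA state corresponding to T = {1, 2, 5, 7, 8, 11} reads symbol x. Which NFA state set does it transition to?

8 on x → {11}.
No x-transition from 1, 2, 5, 7, 11.
Union after reading x: {11}.
Now take the ε-closure:
From 11 via ε: add 8.
From 8 via ε: add 1.
From 1 via ε: add 2.
From 2 via ε: add 7.
From 7 via ε: add 5.
No new states can be added; the closed set is {1, 2, 5, 7, 8, 11}.

{1, 2, 5, 7, 8, 11}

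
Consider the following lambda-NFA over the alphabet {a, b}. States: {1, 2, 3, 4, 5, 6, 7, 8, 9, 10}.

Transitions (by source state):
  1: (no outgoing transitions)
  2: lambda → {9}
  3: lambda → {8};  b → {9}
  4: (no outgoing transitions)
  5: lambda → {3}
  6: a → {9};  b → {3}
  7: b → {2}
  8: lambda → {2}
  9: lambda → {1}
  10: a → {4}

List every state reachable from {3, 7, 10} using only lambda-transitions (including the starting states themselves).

Start with {3, 7, 10}.
From 3 via lambda: add 8.
From 8 via lambda: add 2.
From 2 via lambda: add 9.
From 9 via lambda: add 1.
No new states can be added; the closed set is {1, 2, 3, 7, 8, 9, 10}.

{1, 2, 3, 7, 8, 9, 10}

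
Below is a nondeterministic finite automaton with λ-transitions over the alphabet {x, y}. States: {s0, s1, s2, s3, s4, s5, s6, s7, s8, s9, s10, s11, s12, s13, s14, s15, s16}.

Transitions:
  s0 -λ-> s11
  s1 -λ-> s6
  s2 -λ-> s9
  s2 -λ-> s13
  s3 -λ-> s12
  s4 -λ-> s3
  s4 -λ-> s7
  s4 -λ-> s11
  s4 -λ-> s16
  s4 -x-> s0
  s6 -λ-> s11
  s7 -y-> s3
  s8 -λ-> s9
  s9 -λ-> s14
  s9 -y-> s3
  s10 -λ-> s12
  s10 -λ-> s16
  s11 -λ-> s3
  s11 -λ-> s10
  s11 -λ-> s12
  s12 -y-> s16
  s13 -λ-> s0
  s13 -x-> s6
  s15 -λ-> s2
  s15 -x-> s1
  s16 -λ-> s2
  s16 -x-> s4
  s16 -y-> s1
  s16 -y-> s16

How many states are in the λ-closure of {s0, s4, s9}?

Start with {s0, s4, s9}.
From s0 via λ: add s11.
From s4 via λ: add s3, s7, s16.
From s9 via λ: add s14.
From s3 via λ: add s12.
From s11 via λ: add s10.
From s16 via λ: add s2.
From s2 via λ: add s13.
λ-closure = {s0, s2, s3, s4, s7, s9, s10, s11, s12, s13, s14, s16}, which has 12 states.

12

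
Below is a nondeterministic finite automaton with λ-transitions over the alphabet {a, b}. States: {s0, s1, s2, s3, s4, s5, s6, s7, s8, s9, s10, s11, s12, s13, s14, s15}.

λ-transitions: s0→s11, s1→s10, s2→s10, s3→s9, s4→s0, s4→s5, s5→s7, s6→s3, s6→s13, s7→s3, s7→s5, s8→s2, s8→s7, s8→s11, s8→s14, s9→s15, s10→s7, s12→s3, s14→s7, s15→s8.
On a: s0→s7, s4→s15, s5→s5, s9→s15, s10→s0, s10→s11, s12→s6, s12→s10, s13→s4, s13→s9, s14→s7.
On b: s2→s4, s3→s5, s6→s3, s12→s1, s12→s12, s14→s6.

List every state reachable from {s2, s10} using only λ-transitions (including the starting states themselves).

Start with {s2, s10}.
From s10 via λ: add s7.
From s7 via λ: add s3, s5.
From s3 via λ: add s9.
From s9 via λ: add s15.
From s15 via λ: add s8.
From s8 via λ: add s11, s14.
No new states can be added; the closed set is {s2, s3, s5, s7, s8, s9, s10, s11, s14, s15}.

{s2, s3, s5, s7, s8, s9, s10, s11, s14, s15}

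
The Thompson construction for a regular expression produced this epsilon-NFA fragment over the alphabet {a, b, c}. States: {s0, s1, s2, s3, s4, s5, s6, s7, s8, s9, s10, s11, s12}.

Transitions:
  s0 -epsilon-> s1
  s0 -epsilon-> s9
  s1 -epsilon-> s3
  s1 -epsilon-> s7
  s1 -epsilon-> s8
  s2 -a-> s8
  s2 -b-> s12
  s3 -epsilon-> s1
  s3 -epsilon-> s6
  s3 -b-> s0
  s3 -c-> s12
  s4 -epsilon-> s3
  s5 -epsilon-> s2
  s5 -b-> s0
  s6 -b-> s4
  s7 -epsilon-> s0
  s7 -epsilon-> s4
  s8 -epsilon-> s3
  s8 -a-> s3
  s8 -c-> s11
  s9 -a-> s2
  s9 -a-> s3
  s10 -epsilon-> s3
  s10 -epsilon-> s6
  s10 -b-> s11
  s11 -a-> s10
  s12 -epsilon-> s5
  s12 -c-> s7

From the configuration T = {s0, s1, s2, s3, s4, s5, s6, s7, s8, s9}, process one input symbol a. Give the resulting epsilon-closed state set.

s2 on a → {s8}.
s8 on a → {s3}.
s9 on a → {s2, s3}.
No a-transition from s0, s1, s3, s4, s5, s6, s7.
Union after reading a: {s2, s3, s8}.
Now take the epsilon-closure:
From s3 via epsilon: add s1, s6.
From s1 via epsilon: add s7.
From s7 via epsilon: add s0, s4.
From s0 via epsilon: add s9.
No new states can be added; the closed set is {s0, s1, s2, s3, s4, s6, s7, s8, s9}.

{s0, s1, s2, s3, s4, s6, s7, s8, s9}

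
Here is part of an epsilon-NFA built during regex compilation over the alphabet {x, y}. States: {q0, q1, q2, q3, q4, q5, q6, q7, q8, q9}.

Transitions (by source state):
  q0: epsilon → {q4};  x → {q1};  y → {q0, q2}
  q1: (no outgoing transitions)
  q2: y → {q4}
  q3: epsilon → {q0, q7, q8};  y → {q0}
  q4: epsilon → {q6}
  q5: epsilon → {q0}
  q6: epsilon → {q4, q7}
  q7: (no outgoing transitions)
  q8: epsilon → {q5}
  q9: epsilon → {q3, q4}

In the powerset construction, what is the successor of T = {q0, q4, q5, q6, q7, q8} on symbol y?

{q0, q2, q4, q6, q7}

q0 on y → {q0, q2}.
No y-transition from q4, q5, q6, q7, q8.
Union after reading y: {q0, q2}.
Now take the epsilon-closure:
From q0 via epsilon: add q4.
From q4 via epsilon: add q6.
From q6 via epsilon: add q7.
No new states can be added; the closed set is {q0, q2, q4, q6, q7}.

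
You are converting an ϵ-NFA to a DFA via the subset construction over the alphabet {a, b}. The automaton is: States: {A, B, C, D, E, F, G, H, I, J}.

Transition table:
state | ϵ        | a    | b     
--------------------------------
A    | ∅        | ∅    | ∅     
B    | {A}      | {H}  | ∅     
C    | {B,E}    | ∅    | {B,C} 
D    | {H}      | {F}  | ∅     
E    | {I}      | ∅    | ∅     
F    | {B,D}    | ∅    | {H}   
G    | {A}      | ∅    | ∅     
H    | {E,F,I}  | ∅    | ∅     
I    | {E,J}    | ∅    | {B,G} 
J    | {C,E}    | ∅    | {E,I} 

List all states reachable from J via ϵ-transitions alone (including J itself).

{A, B, C, E, I, J}

Start with {J}.
From J via ϵ: add C, E.
From C via ϵ: add B.
From E via ϵ: add I.
From B via ϵ: add A.
No new states can be added; the closed set is {A, B, C, E, I, J}.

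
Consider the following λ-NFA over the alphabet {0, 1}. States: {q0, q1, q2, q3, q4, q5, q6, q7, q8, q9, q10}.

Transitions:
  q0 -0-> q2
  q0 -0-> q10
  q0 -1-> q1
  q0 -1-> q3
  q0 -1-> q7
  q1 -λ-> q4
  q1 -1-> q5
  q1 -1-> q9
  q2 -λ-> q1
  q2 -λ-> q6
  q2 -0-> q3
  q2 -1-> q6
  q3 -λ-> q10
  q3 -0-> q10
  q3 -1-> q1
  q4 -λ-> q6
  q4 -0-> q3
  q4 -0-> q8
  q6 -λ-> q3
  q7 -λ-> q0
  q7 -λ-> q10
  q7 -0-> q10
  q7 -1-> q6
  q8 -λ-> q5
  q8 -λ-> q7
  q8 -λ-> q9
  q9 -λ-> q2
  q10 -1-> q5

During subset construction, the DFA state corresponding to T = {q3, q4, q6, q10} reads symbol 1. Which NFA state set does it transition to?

{q1, q3, q4, q5, q6, q10}

q3 on 1 → {q1}.
q10 on 1 → {q5}.
No 1-transition from q4, q6.
Union after reading 1: {q1, q5}.
Now take the λ-closure:
From q1 via λ: add q4.
From q4 via λ: add q6.
From q6 via λ: add q3.
From q3 via λ: add q10.
No new states can be added; the closed set is {q1, q3, q4, q5, q6, q10}.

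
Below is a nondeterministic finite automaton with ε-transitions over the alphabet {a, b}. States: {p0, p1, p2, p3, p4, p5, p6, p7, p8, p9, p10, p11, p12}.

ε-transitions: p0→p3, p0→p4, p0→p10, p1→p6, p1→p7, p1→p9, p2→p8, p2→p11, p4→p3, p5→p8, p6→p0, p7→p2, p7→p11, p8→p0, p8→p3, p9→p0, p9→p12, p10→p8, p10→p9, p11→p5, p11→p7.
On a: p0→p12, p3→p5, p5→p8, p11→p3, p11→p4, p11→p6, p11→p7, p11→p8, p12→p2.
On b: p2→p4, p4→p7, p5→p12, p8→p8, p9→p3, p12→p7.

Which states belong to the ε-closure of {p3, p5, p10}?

Start with {p3, p5, p10}.
From p5 via ε: add p8.
From p10 via ε: add p9.
From p8 via ε: add p0.
From p9 via ε: add p12.
From p0 via ε: add p4.
No new states can be added; the closed set is {p0, p3, p4, p5, p8, p9, p10, p12}.

{p0, p3, p4, p5, p8, p9, p10, p12}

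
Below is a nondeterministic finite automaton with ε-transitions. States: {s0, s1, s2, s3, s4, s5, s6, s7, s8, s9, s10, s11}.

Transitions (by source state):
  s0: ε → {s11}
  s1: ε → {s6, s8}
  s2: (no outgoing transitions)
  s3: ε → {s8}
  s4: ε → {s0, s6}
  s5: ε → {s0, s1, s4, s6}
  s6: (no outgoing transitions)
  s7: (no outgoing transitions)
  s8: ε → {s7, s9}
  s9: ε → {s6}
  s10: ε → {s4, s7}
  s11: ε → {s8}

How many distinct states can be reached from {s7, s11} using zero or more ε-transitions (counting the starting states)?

Start with {s7, s11}.
From s11 via ε: add s8.
From s8 via ε: add s9.
From s9 via ε: add s6.
ε-closure = {s6, s7, s8, s9, s11}, which has 5 states.

5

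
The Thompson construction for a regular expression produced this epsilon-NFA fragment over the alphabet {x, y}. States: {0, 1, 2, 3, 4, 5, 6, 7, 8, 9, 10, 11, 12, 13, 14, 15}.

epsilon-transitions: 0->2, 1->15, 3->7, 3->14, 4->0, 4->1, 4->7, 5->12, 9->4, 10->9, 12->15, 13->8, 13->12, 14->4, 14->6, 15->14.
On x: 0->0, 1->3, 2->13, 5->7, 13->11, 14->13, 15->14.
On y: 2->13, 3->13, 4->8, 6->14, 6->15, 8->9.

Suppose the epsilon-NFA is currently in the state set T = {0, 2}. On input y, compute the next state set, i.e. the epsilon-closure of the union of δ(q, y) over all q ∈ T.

{0, 1, 2, 4, 6, 7, 8, 12, 13, 14, 15}

2 on y → {13}.
No y-transition from 0.
Union after reading y: {13}.
Now take the epsilon-closure:
From 13 via epsilon: add 8, 12.
From 12 via epsilon: add 15.
From 15 via epsilon: add 14.
From 14 via epsilon: add 4, 6.
From 4 via epsilon: add 0, 1, 7.
From 0 via epsilon: add 2.
No new states can be added; the closed set is {0, 1, 2, 4, 6, 7, 8, 12, 13, 14, 15}.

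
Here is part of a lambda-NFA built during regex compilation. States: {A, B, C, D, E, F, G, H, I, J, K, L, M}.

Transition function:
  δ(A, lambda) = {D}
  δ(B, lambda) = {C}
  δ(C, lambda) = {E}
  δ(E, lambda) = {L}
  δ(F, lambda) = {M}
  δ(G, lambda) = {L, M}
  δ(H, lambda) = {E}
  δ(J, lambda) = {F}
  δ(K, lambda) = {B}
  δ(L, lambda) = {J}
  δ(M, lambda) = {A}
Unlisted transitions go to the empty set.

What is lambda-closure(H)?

Start with {H}.
From H via lambda: add E.
From E via lambda: add L.
From L via lambda: add J.
From J via lambda: add F.
From F via lambda: add M.
From M via lambda: add A.
From A via lambda: add D.
No new states can be added; the closed set is {A, D, E, F, H, J, L, M}.

{A, D, E, F, H, J, L, M}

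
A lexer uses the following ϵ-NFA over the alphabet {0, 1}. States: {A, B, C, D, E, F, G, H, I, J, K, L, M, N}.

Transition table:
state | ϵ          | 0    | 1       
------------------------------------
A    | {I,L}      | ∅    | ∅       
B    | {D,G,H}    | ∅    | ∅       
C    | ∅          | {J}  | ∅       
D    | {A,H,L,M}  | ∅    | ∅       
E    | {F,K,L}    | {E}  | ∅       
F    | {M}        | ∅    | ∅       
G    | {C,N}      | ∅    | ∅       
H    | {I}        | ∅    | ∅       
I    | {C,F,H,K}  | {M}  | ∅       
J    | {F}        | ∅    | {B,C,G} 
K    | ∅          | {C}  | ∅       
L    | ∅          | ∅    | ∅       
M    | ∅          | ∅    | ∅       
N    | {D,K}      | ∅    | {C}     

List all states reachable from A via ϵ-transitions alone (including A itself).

Start with {A}.
From A via ϵ: add I, L.
From I via ϵ: add C, F, H, K.
From F via ϵ: add M.
No new states can be added; the closed set is {A, C, F, H, I, K, L, M}.

{A, C, F, H, I, K, L, M}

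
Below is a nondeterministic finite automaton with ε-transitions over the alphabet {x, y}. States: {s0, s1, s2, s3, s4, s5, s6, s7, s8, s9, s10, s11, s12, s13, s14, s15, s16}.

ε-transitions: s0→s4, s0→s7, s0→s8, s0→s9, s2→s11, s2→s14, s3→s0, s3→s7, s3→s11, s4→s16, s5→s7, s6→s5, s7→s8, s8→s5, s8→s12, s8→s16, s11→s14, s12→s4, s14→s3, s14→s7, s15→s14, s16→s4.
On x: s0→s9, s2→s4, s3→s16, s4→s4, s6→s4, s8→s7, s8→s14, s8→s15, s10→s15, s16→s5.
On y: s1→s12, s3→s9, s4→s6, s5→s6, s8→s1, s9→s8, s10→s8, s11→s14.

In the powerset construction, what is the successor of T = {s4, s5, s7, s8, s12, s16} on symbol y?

{s1, s4, s5, s6, s7, s8, s12, s16}

s4 on y → {s6}.
s5 on y → {s6}.
s8 on y → {s1}.
No y-transition from s7, s12, s16.
Union after reading y: {s1, s6}.
Now take the ε-closure:
From s6 via ε: add s5.
From s5 via ε: add s7.
From s7 via ε: add s8.
From s8 via ε: add s12, s16.
From s12 via ε: add s4.
No new states can be added; the closed set is {s1, s4, s5, s6, s7, s8, s12, s16}.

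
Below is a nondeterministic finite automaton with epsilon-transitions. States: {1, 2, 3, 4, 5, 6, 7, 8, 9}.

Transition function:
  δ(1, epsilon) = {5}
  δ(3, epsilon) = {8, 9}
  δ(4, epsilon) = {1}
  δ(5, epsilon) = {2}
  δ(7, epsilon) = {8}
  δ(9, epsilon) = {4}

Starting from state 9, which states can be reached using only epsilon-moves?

{1, 2, 4, 5, 9}

Start with {9}.
From 9 via epsilon: add 4.
From 4 via epsilon: add 1.
From 1 via epsilon: add 5.
From 5 via epsilon: add 2.
No new states can be added; the closed set is {1, 2, 4, 5, 9}.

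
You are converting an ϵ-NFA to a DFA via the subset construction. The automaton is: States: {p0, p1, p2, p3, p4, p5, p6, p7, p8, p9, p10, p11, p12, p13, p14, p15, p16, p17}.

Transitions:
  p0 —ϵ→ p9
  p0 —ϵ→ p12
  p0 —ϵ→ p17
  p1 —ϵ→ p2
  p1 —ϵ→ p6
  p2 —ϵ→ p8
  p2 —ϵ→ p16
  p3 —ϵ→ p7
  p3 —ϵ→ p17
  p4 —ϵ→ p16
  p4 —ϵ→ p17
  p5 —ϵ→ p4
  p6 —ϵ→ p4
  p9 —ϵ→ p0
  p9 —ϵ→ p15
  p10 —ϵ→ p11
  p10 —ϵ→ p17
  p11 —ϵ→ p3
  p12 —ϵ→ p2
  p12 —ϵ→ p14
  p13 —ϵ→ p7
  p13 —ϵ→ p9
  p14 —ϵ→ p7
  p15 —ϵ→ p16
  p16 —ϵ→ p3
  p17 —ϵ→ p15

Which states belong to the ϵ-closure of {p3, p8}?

{p3, p7, p8, p15, p16, p17}

Start with {p3, p8}.
From p3 via ϵ: add p7, p17.
From p17 via ϵ: add p15.
From p15 via ϵ: add p16.
No new states can be added; the closed set is {p3, p7, p8, p15, p16, p17}.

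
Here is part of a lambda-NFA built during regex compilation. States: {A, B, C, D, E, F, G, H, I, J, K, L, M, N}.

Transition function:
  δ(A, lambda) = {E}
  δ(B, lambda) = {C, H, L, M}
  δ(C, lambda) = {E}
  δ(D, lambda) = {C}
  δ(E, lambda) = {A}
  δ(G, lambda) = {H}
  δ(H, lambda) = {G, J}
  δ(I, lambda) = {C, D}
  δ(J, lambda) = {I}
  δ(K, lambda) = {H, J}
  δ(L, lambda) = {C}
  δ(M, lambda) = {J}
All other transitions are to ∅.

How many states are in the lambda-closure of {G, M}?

Start with {G, M}.
From G via lambda: add H.
From M via lambda: add J.
From J via lambda: add I.
From I via lambda: add C, D.
From C via lambda: add E.
From E via lambda: add A.
lambda-closure = {A, C, D, E, G, H, I, J, M}, which has 9 states.

9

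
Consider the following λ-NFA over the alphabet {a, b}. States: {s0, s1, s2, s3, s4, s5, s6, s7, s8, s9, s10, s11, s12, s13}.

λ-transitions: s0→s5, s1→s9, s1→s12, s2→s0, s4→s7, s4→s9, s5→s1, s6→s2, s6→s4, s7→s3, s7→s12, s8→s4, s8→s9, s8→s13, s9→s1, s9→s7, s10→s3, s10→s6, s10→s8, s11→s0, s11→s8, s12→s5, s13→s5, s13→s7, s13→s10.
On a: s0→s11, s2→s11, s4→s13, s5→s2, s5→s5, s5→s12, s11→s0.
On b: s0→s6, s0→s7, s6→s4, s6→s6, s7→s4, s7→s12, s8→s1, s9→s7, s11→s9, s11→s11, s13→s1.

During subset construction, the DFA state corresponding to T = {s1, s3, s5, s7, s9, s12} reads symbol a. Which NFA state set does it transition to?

s5 on a → {s2, s5, s12}.
No a-transition from s1, s3, s7, s9, s12.
Union after reading a: {s2, s5, s12}.
Now take the λ-closure:
From s2 via λ: add s0.
From s5 via λ: add s1.
From s1 via λ: add s9.
From s9 via λ: add s7.
From s7 via λ: add s3.
No new states can be added; the closed set is {s0, s1, s2, s3, s5, s7, s9, s12}.

{s0, s1, s2, s3, s5, s7, s9, s12}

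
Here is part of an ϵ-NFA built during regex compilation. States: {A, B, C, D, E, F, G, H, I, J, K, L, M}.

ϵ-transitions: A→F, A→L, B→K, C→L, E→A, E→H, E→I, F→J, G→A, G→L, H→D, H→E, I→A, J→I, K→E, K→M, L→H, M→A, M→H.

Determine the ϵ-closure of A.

Start with {A}.
From A via ϵ: add F, L.
From F via ϵ: add J.
From L via ϵ: add H.
From H via ϵ: add D, E.
From J via ϵ: add I.
No new states can be added; the closed set is {A, D, E, F, H, I, J, L}.

{A, D, E, F, H, I, J, L}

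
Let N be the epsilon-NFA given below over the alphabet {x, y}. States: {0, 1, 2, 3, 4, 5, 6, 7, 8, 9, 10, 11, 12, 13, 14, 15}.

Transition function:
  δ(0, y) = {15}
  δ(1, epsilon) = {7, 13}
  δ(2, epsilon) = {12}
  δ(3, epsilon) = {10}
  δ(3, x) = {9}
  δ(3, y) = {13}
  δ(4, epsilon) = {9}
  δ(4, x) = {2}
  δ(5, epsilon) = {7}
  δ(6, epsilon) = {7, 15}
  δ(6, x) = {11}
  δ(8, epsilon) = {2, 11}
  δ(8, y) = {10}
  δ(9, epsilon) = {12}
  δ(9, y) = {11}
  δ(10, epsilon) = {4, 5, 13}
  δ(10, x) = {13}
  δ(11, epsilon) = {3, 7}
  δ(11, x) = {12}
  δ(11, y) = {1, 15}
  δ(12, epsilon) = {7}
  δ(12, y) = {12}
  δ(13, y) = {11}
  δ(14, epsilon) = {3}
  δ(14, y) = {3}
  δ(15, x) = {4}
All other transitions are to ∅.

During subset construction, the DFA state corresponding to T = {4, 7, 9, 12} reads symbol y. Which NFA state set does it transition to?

{3, 4, 5, 7, 9, 10, 11, 12, 13}

9 on y → {11}.
12 on y → {12}.
No y-transition from 4, 7.
Union after reading y: {11, 12}.
Now take the epsilon-closure:
From 11 via epsilon: add 3, 7.
From 3 via epsilon: add 10.
From 10 via epsilon: add 4, 5, 13.
From 4 via epsilon: add 9.
No new states can be added; the closed set is {3, 4, 5, 7, 9, 10, 11, 12, 13}.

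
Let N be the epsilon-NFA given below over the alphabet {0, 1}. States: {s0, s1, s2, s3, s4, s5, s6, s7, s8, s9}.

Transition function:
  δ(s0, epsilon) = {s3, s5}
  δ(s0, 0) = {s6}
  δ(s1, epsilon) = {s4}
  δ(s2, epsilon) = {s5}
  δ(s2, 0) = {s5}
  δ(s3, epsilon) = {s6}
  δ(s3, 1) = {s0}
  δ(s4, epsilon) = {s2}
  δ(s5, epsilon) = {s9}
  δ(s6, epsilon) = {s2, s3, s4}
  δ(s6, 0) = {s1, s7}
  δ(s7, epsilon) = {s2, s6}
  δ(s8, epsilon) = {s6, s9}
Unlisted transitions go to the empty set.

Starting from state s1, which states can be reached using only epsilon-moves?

Start with {s1}.
From s1 via epsilon: add s4.
From s4 via epsilon: add s2.
From s2 via epsilon: add s5.
From s5 via epsilon: add s9.
No new states can be added; the closed set is {s1, s2, s4, s5, s9}.

{s1, s2, s4, s5, s9}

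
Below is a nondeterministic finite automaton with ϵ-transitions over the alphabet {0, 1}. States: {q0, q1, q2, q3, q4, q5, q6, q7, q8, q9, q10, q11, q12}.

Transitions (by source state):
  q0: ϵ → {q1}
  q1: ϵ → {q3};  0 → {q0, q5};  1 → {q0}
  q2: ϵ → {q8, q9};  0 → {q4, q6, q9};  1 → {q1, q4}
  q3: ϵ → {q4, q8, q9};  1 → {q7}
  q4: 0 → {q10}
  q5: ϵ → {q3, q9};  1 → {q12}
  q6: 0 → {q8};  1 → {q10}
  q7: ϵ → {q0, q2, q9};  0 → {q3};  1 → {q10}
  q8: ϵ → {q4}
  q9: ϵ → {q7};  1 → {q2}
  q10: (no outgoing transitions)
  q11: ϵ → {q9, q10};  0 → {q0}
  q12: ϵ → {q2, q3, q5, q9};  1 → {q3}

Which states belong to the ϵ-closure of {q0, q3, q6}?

Start with {q0, q3, q6}.
From q0 via ϵ: add q1.
From q3 via ϵ: add q4, q8, q9.
From q9 via ϵ: add q7.
From q7 via ϵ: add q2.
No new states can be added; the closed set is {q0, q1, q2, q3, q4, q6, q7, q8, q9}.

{q0, q1, q2, q3, q4, q6, q7, q8, q9}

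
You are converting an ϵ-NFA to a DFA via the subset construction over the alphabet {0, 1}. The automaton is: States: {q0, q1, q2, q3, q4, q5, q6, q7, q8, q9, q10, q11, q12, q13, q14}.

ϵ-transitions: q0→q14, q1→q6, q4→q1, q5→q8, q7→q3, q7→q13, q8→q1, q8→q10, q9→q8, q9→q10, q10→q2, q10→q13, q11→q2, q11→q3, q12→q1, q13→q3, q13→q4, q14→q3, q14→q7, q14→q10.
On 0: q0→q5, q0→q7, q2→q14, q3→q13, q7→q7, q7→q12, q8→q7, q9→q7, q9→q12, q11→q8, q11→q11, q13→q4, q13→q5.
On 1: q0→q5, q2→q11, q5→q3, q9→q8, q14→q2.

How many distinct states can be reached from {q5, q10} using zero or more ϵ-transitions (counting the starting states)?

9

Start with {q5, q10}.
From q5 via ϵ: add q8.
From q10 via ϵ: add q2, q13.
From q8 via ϵ: add q1.
From q13 via ϵ: add q3, q4.
From q1 via ϵ: add q6.
ϵ-closure = {q1, q2, q3, q4, q5, q6, q8, q10, q13}, which has 9 states.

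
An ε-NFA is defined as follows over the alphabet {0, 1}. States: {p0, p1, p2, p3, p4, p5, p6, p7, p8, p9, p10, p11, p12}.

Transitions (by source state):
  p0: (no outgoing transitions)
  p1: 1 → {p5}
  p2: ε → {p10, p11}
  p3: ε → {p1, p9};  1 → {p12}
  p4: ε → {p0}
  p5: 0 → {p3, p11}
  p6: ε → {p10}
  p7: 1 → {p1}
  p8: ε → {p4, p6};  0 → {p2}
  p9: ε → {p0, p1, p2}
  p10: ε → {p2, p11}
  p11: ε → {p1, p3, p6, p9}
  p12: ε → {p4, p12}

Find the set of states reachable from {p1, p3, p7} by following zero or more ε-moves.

{p0, p1, p2, p3, p6, p7, p9, p10, p11}

Start with {p1, p3, p7}.
From p3 via ε: add p9.
From p9 via ε: add p0, p2.
From p2 via ε: add p10, p11.
From p11 via ε: add p6.
No new states can be added; the closed set is {p0, p1, p2, p3, p6, p7, p9, p10, p11}.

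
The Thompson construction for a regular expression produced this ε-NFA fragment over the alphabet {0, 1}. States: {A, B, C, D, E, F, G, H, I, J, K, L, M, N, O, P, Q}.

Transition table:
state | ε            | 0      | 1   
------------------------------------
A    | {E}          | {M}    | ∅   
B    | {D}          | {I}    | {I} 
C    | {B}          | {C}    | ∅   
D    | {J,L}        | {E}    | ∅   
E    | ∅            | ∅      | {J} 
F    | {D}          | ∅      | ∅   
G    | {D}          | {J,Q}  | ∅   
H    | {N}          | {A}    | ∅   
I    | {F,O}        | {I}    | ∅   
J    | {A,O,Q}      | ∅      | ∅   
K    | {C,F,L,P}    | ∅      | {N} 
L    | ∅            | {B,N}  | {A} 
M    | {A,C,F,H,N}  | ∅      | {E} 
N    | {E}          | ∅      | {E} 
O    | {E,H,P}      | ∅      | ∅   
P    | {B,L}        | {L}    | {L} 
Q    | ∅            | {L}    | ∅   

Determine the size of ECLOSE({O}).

Start with {O}.
From O via ε: add E, H, P.
From H via ε: add N.
From P via ε: add B, L.
From B via ε: add D.
From D via ε: add J.
From J via ε: add A, Q.
ε-closure = {A, B, D, E, H, J, L, N, O, P, Q}, which has 11 states.

11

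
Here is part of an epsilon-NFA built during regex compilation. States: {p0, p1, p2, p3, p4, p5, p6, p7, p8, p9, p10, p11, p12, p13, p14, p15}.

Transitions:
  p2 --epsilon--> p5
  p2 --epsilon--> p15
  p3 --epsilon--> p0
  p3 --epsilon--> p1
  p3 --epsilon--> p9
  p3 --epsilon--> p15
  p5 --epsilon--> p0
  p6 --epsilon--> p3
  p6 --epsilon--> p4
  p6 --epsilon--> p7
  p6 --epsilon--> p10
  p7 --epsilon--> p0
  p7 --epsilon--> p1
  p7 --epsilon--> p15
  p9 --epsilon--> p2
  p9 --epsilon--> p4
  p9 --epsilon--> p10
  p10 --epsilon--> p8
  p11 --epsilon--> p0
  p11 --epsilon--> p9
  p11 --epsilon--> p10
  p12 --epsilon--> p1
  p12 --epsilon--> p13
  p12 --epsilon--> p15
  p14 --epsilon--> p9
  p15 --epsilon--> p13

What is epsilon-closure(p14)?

Start with {p14}.
From p14 via epsilon: add p9.
From p9 via epsilon: add p2, p4, p10.
From p2 via epsilon: add p5, p15.
From p10 via epsilon: add p8.
From p5 via epsilon: add p0.
From p15 via epsilon: add p13.
No new states can be added; the closed set is {p0, p2, p4, p5, p8, p9, p10, p13, p14, p15}.

{p0, p2, p4, p5, p8, p9, p10, p13, p14, p15}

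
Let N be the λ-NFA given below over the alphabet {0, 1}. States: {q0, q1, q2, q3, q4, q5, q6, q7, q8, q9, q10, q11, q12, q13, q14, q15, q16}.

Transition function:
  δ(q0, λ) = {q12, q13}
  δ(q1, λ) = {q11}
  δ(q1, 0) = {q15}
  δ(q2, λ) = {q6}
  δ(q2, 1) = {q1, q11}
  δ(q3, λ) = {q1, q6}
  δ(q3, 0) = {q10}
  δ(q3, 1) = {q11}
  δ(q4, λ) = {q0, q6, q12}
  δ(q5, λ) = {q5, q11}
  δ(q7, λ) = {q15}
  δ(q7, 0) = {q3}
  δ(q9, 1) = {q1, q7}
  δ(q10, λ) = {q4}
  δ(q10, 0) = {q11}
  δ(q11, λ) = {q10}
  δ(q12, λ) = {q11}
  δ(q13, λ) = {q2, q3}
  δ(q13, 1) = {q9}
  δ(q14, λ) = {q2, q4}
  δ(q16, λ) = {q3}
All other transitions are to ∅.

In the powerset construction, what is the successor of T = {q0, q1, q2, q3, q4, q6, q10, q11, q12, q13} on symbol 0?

{q0, q1, q2, q3, q4, q6, q10, q11, q12, q13, q15}

q1 on 0 → {q15}.
q3 on 0 → {q10}.
q10 on 0 → {q11}.
No 0-transition from q0, q2, q4, q6, q11, q12, q13.
Union after reading 0: {q10, q11, q15}.
Now take the λ-closure:
From q10 via λ: add q4.
From q4 via λ: add q0, q6, q12.
From q0 via λ: add q13.
From q13 via λ: add q2, q3.
From q3 via λ: add q1.
No new states can be added; the closed set is {q0, q1, q2, q3, q4, q6, q10, q11, q12, q13, q15}.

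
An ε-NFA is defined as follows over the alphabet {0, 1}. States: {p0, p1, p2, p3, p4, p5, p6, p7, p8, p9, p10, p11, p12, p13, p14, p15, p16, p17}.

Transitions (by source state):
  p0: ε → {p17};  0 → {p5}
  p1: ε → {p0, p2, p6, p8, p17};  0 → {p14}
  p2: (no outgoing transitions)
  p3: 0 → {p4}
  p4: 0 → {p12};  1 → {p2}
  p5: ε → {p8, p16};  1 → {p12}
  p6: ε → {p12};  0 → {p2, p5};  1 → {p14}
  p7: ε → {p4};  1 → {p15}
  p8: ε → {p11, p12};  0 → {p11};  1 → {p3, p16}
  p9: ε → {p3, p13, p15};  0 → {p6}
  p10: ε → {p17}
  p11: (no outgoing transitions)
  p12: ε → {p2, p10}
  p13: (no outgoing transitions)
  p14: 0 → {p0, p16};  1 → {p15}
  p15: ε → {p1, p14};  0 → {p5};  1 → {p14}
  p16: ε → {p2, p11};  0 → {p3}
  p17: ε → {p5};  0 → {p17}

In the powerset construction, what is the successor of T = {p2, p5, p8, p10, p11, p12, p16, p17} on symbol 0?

p8 on 0 → {p11}.
p16 on 0 → {p3}.
p17 on 0 → {p17}.
No 0-transition from p2, p5, p10, p11, p12.
Union after reading 0: {p3, p11, p17}.
Now take the ε-closure:
From p17 via ε: add p5.
From p5 via ε: add p8, p16.
From p8 via ε: add p12.
From p16 via ε: add p2.
From p12 via ε: add p10.
No new states can be added; the closed set is {p2, p3, p5, p8, p10, p11, p12, p16, p17}.

{p2, p3, p5, p8, p10, p11, p12, p16, p17}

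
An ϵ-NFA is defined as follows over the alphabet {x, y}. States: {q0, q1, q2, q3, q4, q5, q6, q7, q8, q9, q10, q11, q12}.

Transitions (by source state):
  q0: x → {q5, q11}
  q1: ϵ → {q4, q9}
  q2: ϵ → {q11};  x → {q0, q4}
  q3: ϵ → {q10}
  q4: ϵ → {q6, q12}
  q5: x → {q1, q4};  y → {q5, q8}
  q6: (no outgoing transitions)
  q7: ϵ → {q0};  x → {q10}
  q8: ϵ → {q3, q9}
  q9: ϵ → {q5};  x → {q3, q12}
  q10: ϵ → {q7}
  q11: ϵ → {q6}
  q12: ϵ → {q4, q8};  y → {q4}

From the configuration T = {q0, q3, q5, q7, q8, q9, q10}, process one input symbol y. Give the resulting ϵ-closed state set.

{q0, q3, q5, q7, q8, q9, q10}

q5 on y → {q5, q8}.
No y-transition from q0, q3, q7, q8, q9, q10.
Union after reading y: {q5, q8}.
Now take the ϵ-closure:
From q8 via ϵ: add q3, q9.
From q3 via ϵ: add q10.
From q10 via ϵ: add q7.
From q7 via ϵ: add q0.
No new states can be added; the closed set is {q0, q3, q5, q7, q8, q9, q10}.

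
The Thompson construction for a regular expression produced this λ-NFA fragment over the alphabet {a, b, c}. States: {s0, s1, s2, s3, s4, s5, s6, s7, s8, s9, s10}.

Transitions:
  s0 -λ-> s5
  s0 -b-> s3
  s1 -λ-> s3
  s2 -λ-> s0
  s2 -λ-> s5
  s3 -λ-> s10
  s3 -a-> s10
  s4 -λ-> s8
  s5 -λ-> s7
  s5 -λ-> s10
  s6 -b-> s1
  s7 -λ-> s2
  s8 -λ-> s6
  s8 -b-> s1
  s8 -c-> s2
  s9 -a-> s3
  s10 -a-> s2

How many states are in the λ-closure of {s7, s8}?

Start with {s7, s8}.
From s7 via λ: add s2.
From s8 via λ: add s6.
From s2 via λ: add s0, s5.
From s5 via λ: add s10.
λ-closure = {s0, s2, s5, s6, s7, s8, s10}, which has 7 states.

7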